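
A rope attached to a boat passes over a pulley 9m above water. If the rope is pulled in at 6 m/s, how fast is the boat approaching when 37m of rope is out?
111√322/322 ≈ 6.186 m/s

rope² = x² + 9²
x = √(37² - 9²) = 2√322
dx/dt = (rope/x) · d(rope)/dt = (37/(2√322)) · (-6) = -111√322/322 m/s
The boat approaches at 111√322/322 ≈ 6.186 m/s.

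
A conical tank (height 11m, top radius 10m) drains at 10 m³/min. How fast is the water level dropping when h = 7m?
121/(490π) ≈ 0.0786 m/min

r/h = 10/11, so r = (10/11)h
V = (1/3)πr²h = (1/3)π((10/11)h)²h = (100/363)πh³
dV/dh = (100/121)πh²
dh/dt = (dV/dt)/(dV/dh) = -10/((100/121)π·7²) = -121/(490π) m/min
The level is dropping at 121/(490π) ≈ 0.0786 m/min.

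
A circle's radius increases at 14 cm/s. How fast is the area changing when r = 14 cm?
392π cm²/s

A = πr²
dA/dt = 2πr · dr/dt = 2π(14)(14) = 392π cm²/s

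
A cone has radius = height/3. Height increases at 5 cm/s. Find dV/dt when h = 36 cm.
720π cm³/s

V = (1/3)π(h/3)²h = πh³/27
dV/dt = πh²/9 · 5
At h = 36: dV/dt = 720π cm³/s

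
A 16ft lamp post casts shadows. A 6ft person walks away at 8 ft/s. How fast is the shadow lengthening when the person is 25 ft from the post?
24/5 ft/s

By similar triangles: 16/(x+s) = 6/s
Solving: s = 6x/10
ds/dt = 6/10 · dx/dt = 3/5 · 8 = 24/5 ft/s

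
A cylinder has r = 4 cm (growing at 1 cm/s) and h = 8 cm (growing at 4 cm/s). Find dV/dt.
128π cm³/s

V = πr²h
dV/dt = 2πrh·dr/dt + πr²·dh/dt
= 2π(4)(8)(1) + π(4)²(4)
= 128π cm³/s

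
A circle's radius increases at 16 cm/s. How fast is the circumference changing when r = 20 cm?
32π cm/s

C = 2πr
dC/dt = 2π · dr/dt = 2π · 16 = 32π cm/s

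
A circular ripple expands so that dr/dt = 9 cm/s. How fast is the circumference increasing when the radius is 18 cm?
18π cm/s

C = 2πr
dC/dt = 2π · dr/dt = 2π · 9 = 18π cm/s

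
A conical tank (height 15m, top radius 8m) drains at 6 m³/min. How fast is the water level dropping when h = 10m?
27/(128π) ≈ 0.06714 m/min

r/h = 8/15, so r = (8/15)h
V = (1/3)πr²h = (1/3)π((8/15)h)²h = (64/675)πh³
dV/dh = (64/225)πh²
dh/dt = (dV/dt)/(dV/dh) = -6/((64/225)π·10²) = -27/(128π) m/min
The level is dropping at 27/(128π) ≈ 0.06714 m/min.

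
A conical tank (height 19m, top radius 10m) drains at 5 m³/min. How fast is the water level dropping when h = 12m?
361/(2880π) ≈ 0.0399 m/min

r/h = 10/19, so r = (10/19)h
V = (1/3)πr²h = (1/3)π((10/19)h)²h = (100/1083)πh³
dV/dh = (100/361)πh²
dh/dt = (dV/dt)/(dV/dh) = -5/((100/361)π·12²) = -361/(2880π) m/min
The level is dropping at 361/(2880π) ≈ 0.0399 m/min.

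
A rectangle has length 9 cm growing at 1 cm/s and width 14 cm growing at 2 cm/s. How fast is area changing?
32 cm²/s

A = lw
dA/dt = w·dl/dt + l·dw/dt = 14·1 + 9·2 = 32 cm²/s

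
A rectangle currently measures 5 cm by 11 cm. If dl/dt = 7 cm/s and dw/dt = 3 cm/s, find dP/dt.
20 cm/s

P = 2(l + w)
dP/dt = 2(dl/dt + dw/dt) = 2(7 + 3) = 20 cm/s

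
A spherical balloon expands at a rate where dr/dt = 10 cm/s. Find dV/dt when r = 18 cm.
12960π cm³/s

V = (4/3)πr³
dV/dt = dV/dr · dr/dt = 4πr² · 10
At r = 18: dV/dt = 12960π cm³/s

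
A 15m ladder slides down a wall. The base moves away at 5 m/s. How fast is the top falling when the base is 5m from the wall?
5√2/4 ≈ 1.768 m/s

x² + y² = 15²
2x·dx/dt + 2y·dy/dt = 0
dy/dt = -x/y · dx/dt = -5/(10√2) · 5 = -5√2/4 m/s
The top is descending at 5√2/4 ≈ 1.768 m/s.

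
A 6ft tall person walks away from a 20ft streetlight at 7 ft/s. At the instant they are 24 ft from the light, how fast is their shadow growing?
3 ft/s

By similar triangles: 20/(x+s) = 6/s
Solving: s = 6x/14
ds/dt = 6/14 · dx/dt = 3/7 · 7 = 3 ft/s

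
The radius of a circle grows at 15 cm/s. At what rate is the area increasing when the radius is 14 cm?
420π cm²/s

A = πr²
dA/dt = 2πr · dr/dt = 2π(14)(15) = 420π cm²/s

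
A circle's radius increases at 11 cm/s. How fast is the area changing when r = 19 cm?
418π cm²/s

A = πr²
dA/dt = 2πr · dr/dt = 2π(19)(11) = 418π cm²/s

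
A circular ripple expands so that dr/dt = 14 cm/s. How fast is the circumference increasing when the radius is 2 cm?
28π cm/s

C = 2πr
dC/dt = 2π · dr/dt = 2π · 14 = 28π cm/s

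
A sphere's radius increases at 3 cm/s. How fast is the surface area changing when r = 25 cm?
600π cm²/s

S = 4πr²
dS/dt = dS/dr · dr/dt = 8πr · 3
At r = 25: dS/dt = 600π cm²/s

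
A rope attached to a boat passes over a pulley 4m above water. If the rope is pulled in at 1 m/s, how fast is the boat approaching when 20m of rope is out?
5√6/12 ≈ 1.021 m/s

rope² = x² + 4²
x = √(20² - 4²) = 8√6
dx/dt = (rope/x) · d(rope)/dt = (20/(8√6)) · (-1) = -5√6/12 m/s
The boat approaches at 5√6/12 ≈ 1.021 m/s.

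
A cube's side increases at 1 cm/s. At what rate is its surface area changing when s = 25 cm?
300 cm²/s

A = 6s²
dA/dt = 12s · ds/dt = 12·25·1 = 300 cm²/s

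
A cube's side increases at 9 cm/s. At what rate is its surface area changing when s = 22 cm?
2376 cm²/s

A = 6s²
dA/dt = 12s · ds/dt = 12·22·9 = 2376 cm²/s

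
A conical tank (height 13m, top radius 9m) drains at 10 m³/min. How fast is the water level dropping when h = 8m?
845/(2592π) ≈ 0.1038 m/min

r/h = 9/13, so r = (9/13)h
V = (1/3)πr²h = (1/3)π((9/13)h)²h = (27/169)πh³
dV/dh = (81/169)πh²
dh/dt = (dV/dt)/(dV/dh) = -10/((81/169)π·8²) = -845/(2592π) m/min
The level is dropping at 845/(2592π) ≈ 0.1038 m/min.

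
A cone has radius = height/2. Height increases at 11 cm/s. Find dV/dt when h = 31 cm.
10571π/4 cm³/s

V = (1/3)π(h/2)²h = πh³/12
dV/dt = πh²/4 · 11
At h = 31: dV/dt = 10571π/4 cm³/s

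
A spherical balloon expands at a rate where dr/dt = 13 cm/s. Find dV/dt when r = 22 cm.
25168π cm³/s

V = (4/3)πr³
dV/dt = dV/dr · dr/dt = 4πr² · 13
At r = 22: dV/dt = 25168π cm³/s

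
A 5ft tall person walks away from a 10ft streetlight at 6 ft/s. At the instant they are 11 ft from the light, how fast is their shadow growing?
6 ft/s

By similar triangles: 10/(x+s) = 5/s
Solving: s = 5x/5
ds/dt = 5/5 · dx/dt = 1 · 6 = 6 ft/s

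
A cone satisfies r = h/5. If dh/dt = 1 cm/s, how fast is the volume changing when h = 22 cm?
484π/25 cm³/s

V = (1/3)π(h/5)²h = πh³/75
dV/dt = πh²/25 · 1
At h = 22: dV/dt = 484π/25 cm³/s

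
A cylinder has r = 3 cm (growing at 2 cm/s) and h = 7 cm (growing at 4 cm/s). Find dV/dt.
120π cm³/s

V = πr²h
dV/dt = 2πrh·dr/dt + πr²·dh/dt
= 2π(3)(7)(2) + π(3)²(4)
= 120π cm³/s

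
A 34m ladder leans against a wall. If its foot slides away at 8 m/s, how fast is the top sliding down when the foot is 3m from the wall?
24√1147/1147 ≈ 0.7086 m/s

x² + y² = 34²
2x·dx/dt + 2y·dy/dt = 0
dy/dt = -x/y · dx/dt = -3/√1147 · 8 = -24√1147/1147 m/s
The top is descending at 24√1147/1147 ≈ 0.7086 m/s.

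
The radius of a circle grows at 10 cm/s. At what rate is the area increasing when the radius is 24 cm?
480π cm²/s

A = πr²
dA/dt = 2πr · dr/dt = 2π(24)(10) = 480π cm²/s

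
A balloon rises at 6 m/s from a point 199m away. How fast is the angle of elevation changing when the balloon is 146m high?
0.0196 rad/s

tan(θ) = y/199
sec²(θ) · dθ/dt = (1/199) · dy/dt
dθ/dt = cos²(θ)/199 · 6 = 199/(199² + 146²) · 6
dθ/dt = 0.0196 rad/s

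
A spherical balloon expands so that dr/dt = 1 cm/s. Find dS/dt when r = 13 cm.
104π cm²/s

S = 4πr²
dS/dt = dS/dr · dr/dt = 8πr · 1
At r = 13: dS/dt = 104π cm²/s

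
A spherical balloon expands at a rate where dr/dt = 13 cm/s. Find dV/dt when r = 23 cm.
27508π cm³/s

V = (4/3)πr³
dV/dt = dV/dr · dr/dt = 4πr² · 13
At r = 23: dV/dt = 27508π cm³/s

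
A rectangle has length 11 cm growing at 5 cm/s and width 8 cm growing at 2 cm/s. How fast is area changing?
62 cm²/s

A = lw
dA/dt = w·dl/dt + l·dw/dt = 8·5 + 11·2 = 62 cm²/s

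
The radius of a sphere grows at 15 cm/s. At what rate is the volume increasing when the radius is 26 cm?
40560π cm³/s

V = (4/3)πr³
dV/dt = dV/dr · dr/dt = 4πr² · 15
At r = 26: dV/dt = 40560π cm³/s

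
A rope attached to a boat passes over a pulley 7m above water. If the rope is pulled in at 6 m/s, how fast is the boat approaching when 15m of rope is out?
45√11/22 ≈ 6.784 m/s

rope² = x² + 7²
x = √(15² - 7²) = 4√11
dx/dt = (rope/x) · d(rope)/dt = (15/(4√11)) · (-6) = -45√11/22 m/s
The boat approaches at 45√11/22 ≈ 6.784 m/s.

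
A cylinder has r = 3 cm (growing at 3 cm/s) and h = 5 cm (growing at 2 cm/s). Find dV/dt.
108π cm³/s

V = πr²h
dV/dt = 2πrh·dr/dt + πr²·dh/dt
= 2π(3)(5)(3) + π(3)²(2)
= 108π cm³/s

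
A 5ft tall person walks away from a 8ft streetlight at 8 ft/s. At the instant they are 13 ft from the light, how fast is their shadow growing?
40/3 ft/s

By similar triangles: 8/(x+s) = 5/s
Solving: s = 5x/3
ds/dt = 5/3 · dx/dt = 5/3 · 8 = 40/3 ft/s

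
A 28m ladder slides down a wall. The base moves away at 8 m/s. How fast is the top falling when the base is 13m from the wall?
104√615/615 ≈ 4.194 m/s

x² + y² = 28²
2x·dx/dt + 2y·dy/dt = 0
dy/dt = -x/y · dx/dt = -13/√615 · 8 = -104√615/615 m/s
The top is descending at 104√615/615 ≈ 4.194 m/s.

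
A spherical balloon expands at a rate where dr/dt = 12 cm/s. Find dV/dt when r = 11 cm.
5808π cm³/s

V = (4/3)πr³
dV/dt = dV/dr · dr/dt = 4πr² · 12
At r = 11: dV/dt = 5808π cm³/s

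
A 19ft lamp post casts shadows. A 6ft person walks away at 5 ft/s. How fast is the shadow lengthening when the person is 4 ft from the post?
30/13 ft/s

By similar triangles: 19/(x+s) = 6/s
Solving: s = 6x/13
ds/dt = 6/13 · dx/dt = 6/13 · 5 = 30/13 ft/s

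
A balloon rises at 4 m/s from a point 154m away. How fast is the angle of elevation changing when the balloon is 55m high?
0.023036 rad/s

tan(θ) = y/154
sec²(θ) · dθ/dt = (1/154) · dy/dt
dθ/dt = cos²(θ)/154 · 4 = 154/(154² + 55²) · 4
dθ/dt = 0.023036 rad/s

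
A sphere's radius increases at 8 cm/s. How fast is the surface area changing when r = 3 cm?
192π cm²/s

S = 4πr²
dS/dt = dS/dr · dr/dt = 8πr · 8
At r = 3: dS/dt = 192π cm²/s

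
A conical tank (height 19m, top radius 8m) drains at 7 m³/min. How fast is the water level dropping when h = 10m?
2527/(6400π) ≈ 0.1257 m/min

r/h = 8/19, so r = (8/19)h
V = (1/3)πr²h = (1/3)π((8/19)h)²h = (64/1083)πh³
dV/dh = (64/361)πh²
dh/dt = (dV/dt)/(dV/dh) = -7/((64/361)π·10²) = -2527/(6400π) m/min
The level is dropping at 2527/(6400π) ≈ 0.1257 m/min.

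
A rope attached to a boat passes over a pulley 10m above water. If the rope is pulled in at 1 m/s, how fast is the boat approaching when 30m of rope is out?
3√2/4 ≈ 1.061 m/s

rope² = x² + 10²
x = √(30² - 10²) = 20√2
dx/dt = (rope/x) · d(rope)/dt = (30/(20√2)) · (-1) = -3√2/4 m/s
The boat approaches at 3√2/4 ≈ 1.061 m/s.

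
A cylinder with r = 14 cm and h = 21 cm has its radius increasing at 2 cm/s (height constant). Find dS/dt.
196π cm²/s

S = 2πrh + 2πr² (lateral + bases)
dS/dt = (2πh + 4πr)·dr/dt = (2π·21 + 4π·14)·2
= 196π cm²/s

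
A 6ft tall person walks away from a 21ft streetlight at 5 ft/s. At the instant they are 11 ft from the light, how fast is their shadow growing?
2 ft/s

By similar triangles: 21/(x+s) = 6/s
Solving: s = 6x/15
ds/dt = 6/15 · dx/dt = 2/5 · 5 = 2 ft/s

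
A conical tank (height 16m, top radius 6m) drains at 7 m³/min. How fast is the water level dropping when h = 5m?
448/(225π) ≈ 0.6338 m/min

r/h = 6/16, so r = (3/8)h
V = (1/3)πr²h = (1/3)π((3/8)h)²h = (3/64)πh³
dV/dh = (9/64)πh²
dh/dt = (dV/dt)/(dV/dh) = -7/((9/64)π·5²) = -448/(225π) m/min
The level is dropping at 448/(225π) ≈ 0.6338 m/min.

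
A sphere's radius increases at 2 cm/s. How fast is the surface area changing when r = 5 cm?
80π cm²/s

S = 4πr²
dS/dt = dS/dr · dr/dt = 8πr · 2
At r = 5: dS/dt = 80π cm²/s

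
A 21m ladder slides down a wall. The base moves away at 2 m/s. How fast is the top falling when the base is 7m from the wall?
√2/2 ≈ 0.7071 m/s

x² + y² = 21²
2x·dx/dt + 2y·dy/dt = 0
dy/dt = -x/y · dx/dt = -7/(14√2) · 2 = -√2/2 m/s
The top is descending at √2/2 ≈ 0.7071 m/s.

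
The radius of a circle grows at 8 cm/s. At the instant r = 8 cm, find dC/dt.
16π cm/s

C = 2πr
dC/dt = 2π · dr/dt = 2π · 8 = 16π cm/s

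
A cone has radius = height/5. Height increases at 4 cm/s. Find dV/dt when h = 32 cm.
4096π/25 cm³/s

V = (1/3)π(h/5)²h = πh³/75
dV/dt = πh²/25 · 4
At h = 32: dV/dt = 4096π/25 cm³/s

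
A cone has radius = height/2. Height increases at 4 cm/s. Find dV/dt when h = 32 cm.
1024π cm³/s

V = (1/3)π(h/2)²h = πh³/12
dV/dt = πh²/4 · 4
At h = 32: dV/dt = 1024π cm³/s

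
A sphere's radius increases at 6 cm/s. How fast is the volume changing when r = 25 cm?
15000π cm³/s

V = (4/3)πr³
dV/dt = dV/dr · dr/dt = 4πr² · 6
At r = 25: dV/dt = 15000π cm³/s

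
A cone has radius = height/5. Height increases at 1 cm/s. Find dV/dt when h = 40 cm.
64π cm³/s

V = (1/3)π(h/5)²h = πh³/75
dV/dt = πh²/25 · 1
At h = 40: dV/dt = 64π cm³/s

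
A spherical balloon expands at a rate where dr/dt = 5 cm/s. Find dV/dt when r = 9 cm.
1620π cm³/s

V = (4/3)πr³
dV/dt = dV/dr · dr/dt = 4πr² · 5
At r = 9: dV/dt = 1620π cm³/s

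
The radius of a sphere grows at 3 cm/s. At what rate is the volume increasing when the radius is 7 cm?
588π cm³/s

V = (4/3)πr³
dV/dt = dV/dr · dr/dt = 4πr² · 3
At r = 7: dV/dt = 588π cm³/s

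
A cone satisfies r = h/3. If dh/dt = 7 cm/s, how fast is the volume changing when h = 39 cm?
1183π cm³/s

V = (1/3)π(h/3)²h = πh³/27
dV/dt = πh²/9 · 7
At h = 39: dV/dt = 1183π cm³/s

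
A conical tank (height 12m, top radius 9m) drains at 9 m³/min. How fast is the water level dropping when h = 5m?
16/(25π) ≈ 0.2037 m/min

r/h = 9/12, so r = (3/4)h
V = (1/3)πr²h = (1/3)π((3/4)h)²h = (3/16)πh³
dV/dh = (9/16)πh²
dh/dt = (dV/dt)/(dV/dh) = -9/((9/16)π·5²) = -16/(25π) m/min
The level is dropping at 16/(25π) ≈ 0.2037 m/min.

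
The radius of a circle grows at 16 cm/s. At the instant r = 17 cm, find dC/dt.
32π cm/s

C = 2πr
dC/dt = 2π · dr/dt = 2π · 16 = 32π cm/s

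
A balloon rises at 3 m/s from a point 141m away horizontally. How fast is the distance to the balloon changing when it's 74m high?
222√25357/25357 ≈ 1.394 m/s

z² = 141² + y²
z = √(141² + 74²) = √25357
dz/dt = y/z · dy/dt = 74/√25357 · 3 = 222√25357/25357 ≈ 1.394 m/s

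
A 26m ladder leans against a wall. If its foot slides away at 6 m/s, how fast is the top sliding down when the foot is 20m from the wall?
20√69/23 ≈ 7.223 m/s

x² + y² = 26²
2x·dx/dt + 2y·dy/dt = 0
dy/dt = -x/y · dx/dt = -20/(2√69) · 6 = -20√69/23 m/s
The top is descending at 20√69/23 ≈ 7.223 m/s.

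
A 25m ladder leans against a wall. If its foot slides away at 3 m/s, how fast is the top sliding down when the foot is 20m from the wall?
4 m/s

x² + y² = 25²
2x·dx/dt + 2y·dy/dt = 0
dy/dt = -x/y · dx/dt = -20/15 · 3 = -4 m/s
The top is descending at 4 m/s.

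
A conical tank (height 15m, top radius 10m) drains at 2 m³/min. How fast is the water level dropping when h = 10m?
9/(200π) ≈ 0.01432 m/min

r/h = 10/15, so r = (2/3)h
V = (1/3)πr²h = (1/3)π((2/3)h)²h = (4/27)πh³
dV/dh = (4/9)πh²
dh/dt = (dV/dt)/(dV/dh) = -2/((4/9)π·10²) = -9/(200π) m/min
The level is dropping at 9/(200π) ≈ 0.01432 m/min.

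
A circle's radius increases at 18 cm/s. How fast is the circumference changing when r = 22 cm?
36π cm/s

C = 2πr
dC/dt = 2π · dr/dt = 2π · 18 = 36π cm/s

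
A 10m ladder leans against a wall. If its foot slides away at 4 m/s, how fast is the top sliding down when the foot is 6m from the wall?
3 m/s

x² + y² = 10²
2x·dx/dt + 2y·dy/dt = 0
dy/dt = -x/y · dx/dt = -6/8 · 4 = -3 m/s
The top is descending at 3 m/s.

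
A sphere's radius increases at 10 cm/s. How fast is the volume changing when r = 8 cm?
2560π cm³/s

V = (4/3)πr³
dV/dt = dV/dr · dr/dt = 4πr² · 10
At r = 8: dV/dt = 2560π cm³/s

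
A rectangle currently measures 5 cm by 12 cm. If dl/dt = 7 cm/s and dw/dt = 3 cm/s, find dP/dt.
20 cm/s

P = 2(l + w)
dP/dt = 2(dl/dt + dw/dt) = 2(7 + 3) = 20 cm/s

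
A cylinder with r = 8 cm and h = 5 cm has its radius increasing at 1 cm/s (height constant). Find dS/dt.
42π cm²/s

S = 2πrh + 2πr² (lateral + bases)
dS/dt = (2πh + 4πr)·dr/dt = (2π·5 + 4π·8)·1
= 42π cm²/s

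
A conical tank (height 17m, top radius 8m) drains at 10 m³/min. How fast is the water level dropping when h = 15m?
289/(1440π) ≈ 0.06388 m/min

r/h = 8/17, so r = (8/17)h
V = (1/3)πr²h = (1/3)π((8/17)h)²h = (64/867)πh³
dV/dh = (64/289)πh²
dh/dt = (dV/dt)/(dV/dh) = -10/((64/289)π·15²) = -289/(1440π) m/min
The level is dropping at 289/(1440π) ≈ 0.06388 m/min.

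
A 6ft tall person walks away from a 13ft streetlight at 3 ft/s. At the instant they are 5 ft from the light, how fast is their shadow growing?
18/7 ft/s

By similar triangles: 13/(x+s) = 6/s
Solving: s = 6x/7
ds/dt = 6/7 · dx/dt = 6/7 · 3 = 18/7 ft/s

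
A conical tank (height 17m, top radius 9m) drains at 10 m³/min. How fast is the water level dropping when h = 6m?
1445/(1458π) ≈ 0.3155 m/min

r/h = 9/17, so r = (9/17)h
V = (1/3)πr²h = (1/3)π((9/17)h)²h = (27/289)πh³
dV/dh = (81/289)πh²
dh/dt = (dV/dt)/(dV/dh) = -10/((81/289)π·6²) = -1445/(1458π) m/min
The level is dropping at 1445/(1458π) ≈ 0.3155 m/min.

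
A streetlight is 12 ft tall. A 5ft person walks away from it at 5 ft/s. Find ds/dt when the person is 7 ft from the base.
25/7 ft/s

By similar triangles: 12/(x+s) = 5/s
Solving: s = 5x/7
ds/dt = 5/7 · dx/dt = 5/7 · 5 = 25/7 ft/s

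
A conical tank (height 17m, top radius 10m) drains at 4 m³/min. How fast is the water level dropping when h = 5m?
289/(625π) ≈ 0.1472 m/min

r/h = 10/17, so r = (10/17)h
V = (1/3)πr²h = (1/3)π((10/17)h)²h = (100/867)πh³
dV/dh = (100/289)πh²
dh/dt = (dV/dt)/(dV/dh) = -4/((100/289)π·5²) = -289/(625π) m/min
The level is dropping at 289/(625π) ≈ 0.1472 m/min.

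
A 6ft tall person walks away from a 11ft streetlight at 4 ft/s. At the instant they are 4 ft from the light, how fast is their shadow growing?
24/5 ft/s

By similar triangles: 11/(x+s) = 6/s
Solving: s = 6x/5
ds/dt = 6/5 · dx/dt = 6/5 · 4 = 24/5 ft/s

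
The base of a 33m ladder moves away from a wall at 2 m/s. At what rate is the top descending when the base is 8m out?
16√41/205 ≈ 0.4998 m/s

x² + y² = 33²
2x·dx/dt + 2y·dy/dt = 0
dy/dt = -x/y · dx/dt = -8/(5√41) · 2 = -16√41/205 m/s
The top is descending at 16√41/205 ≈ 0.4998 m/s.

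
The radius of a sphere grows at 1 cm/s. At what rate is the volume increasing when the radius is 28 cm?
3136π cm³/s

V = (4/3)πr³
dV/dt = dV/dr · dr/dt = 4πr² · 1
At r = 28: dV/dt = 3136π cm³/s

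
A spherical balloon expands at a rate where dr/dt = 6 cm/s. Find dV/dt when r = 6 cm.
864π cm³/s

V = (4/3)πr³
dV/dt = dV/dr · dr/dt = 4πr² · 6
At r = 6: dV/dt = 864π cm³/s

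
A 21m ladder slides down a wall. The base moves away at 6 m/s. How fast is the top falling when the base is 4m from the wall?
24√17/85 ≈ 1.164 m/s

x² + y² = 21²
2x·dx/dt + 2y·dy/dt = 0
dy/dt = -x/y · dx/dt = -4/(5√17) · 6 = -24√17/85 m/s
The top is descending at 24√17/85 ≈ 1.164 m/s.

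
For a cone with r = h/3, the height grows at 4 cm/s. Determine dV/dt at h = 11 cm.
484π/9 cm³/s

V = (1/3)π(h/3)²h = πh³/27
dV/dt = πh²/9 · 4
At h = 11: dV/dt = 484π/9 cm³/s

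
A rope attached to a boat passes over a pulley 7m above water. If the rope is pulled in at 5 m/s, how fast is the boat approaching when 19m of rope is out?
95√78/156 ≈ 5.378 m/s

rope² = x² + 7²
x = √(19² - 7²) = 2√78
dx/dt = (rope/x) · d(rope)/dt = (19/(2√78)) · (-5) = -95√78/156 m/s
The boat approaches at 95√78/156 ≈ 5.378 m/s.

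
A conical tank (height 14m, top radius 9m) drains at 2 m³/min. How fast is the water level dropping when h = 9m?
392/(6561π) ≈ 0.01902 m/min

r/h = 9/14, so r = (9/14)h
V = (1/3)πr²h = (1/3)π((9/14)h)²h = (27/196)πh³
dV/dh = (81/196)πh²
dh/dt = (dV/dt)/(dV/dh) = -2/((81/196)π·9²) = -392/(6561π) m/min
The level is dropping at 392/(6561π) ≈ 0.01902 m/min.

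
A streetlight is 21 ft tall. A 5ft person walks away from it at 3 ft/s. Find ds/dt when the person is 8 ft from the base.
15/16 ft/s

By similar triangles: 21/(x+s) = 5/s
Solving: s = 5x/16
ds/dt = 5/16 · dx/dt = 5/16 · 3 = 15/16 ft/s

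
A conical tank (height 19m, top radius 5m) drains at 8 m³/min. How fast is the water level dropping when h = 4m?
361/(50π) ≈ 2.298 m/min

r/h = 5/19, so r = (5/19)h
V = (1/3)πr²h = (1/3)π((5/19)h)²h = (25/1083)πh³
dV/dh = (25/361)πh²
dh/dt = (dV/dt)/(dV/dh) = -8/((25/361)π·4²) = -361/(50π) m/min
The level is dropping at 361/(50π) ≈ 2.298 m/min.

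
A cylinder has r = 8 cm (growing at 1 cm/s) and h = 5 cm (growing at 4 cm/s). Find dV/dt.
336π cm³/s

V = πr²h
dV/dt = 2πrh·dr/dt + πr²·dh/dt
= 2π(8)(5)(1) + π(8)²(4)
= 336π cm³/s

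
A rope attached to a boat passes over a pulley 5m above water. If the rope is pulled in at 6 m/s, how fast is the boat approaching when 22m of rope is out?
44√51/51 ≈ 6.161 m/s

rope² = x² + 5²
x = √(22² - 5²) = 3√51
dx/dt = (rope/x) · d(rope)/dt = (22/(3√51)) · (-6) = -44√51/51 m/s
The boat approaches at 44√51/51 ≈ 6.161 m/s.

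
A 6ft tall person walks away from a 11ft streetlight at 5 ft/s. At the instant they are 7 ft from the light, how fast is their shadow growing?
6 ft/s

By similar triangles: 11/(x+s) = 6/s
Solving: s = 6x/5
ds/dt = 6/5 · dx/dt = 6/5 · 5 = 6 ft/s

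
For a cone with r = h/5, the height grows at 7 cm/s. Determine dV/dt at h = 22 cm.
3388π/25 cm³/s

V = (1/3)π(h/5)²h = πh³/75
dV/dt = πh²/25 · 7
At h = 22: dV/dt = 3388π/25 cm³/s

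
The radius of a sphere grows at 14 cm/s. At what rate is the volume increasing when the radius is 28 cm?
43904π cm³/s

V = (4/3)πr³
dV/dt = dV/dr · dr/dt = 4πr² · 14
At r = 28: dV/dt = 43904π cm³/s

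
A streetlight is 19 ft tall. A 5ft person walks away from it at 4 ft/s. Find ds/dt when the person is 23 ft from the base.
10/7 ft/s

By similar triangles: 19/(x+s) = 5/s
Solving: s = 5x/14
ds/dt = 5/14 · dx/dt = 5/14 · 4 = 10/7 ft/s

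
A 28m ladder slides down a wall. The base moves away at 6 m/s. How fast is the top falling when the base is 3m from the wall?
18√31/155 ≈ 0.6466 m/s

x² + y² = 28²
2x·dx/dt + 2y·dy/dt = 0
dy/dt = -x/y · dx/dt = -3/(5√31) · 6 = -18√31/155 m/s
The top is descending at 18√31/155 ≈ 0.6466 m/s.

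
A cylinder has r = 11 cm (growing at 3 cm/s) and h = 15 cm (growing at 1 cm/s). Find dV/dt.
1111π cm³/s

V = πr²h
dV/dt = 2πrh·dr/dt + πr²·dh/dt
= 2π(11)(15)(3) + π(11)²(1)
= 1111π cm³/s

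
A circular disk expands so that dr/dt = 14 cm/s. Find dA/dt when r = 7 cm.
196π cm²/s

A = πr²
dA/dt = 2πr · dr/dt = 2π(7)(14) = 196π cm²/s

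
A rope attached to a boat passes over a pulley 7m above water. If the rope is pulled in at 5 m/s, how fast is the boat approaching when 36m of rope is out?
180√1247/1247 ≈ 5.097 m/s

rope² = x² + 7²
x = √(36² - 7²) = √1247
dx/dt = (rope/x) · d(rope)/dt = (36/√1247) · (-5) = -180√1247/1247 m/s
The boat approaches at 180√1247/1247 ≈ 5.097 m/s.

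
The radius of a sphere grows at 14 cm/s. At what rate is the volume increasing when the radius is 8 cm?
3584π cm³/s

V = (4/3)πr³
dV/dt = dV/dr · dr/dt = 4πr² · 14
At r = 8: dV/dt = 3584π cm³/s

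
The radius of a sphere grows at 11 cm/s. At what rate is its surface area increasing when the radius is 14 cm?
1232π cm²/s

S = 4πr²
dS/dt = dS/dr · dr/dt = 8πr · 11
At r = 14: dS/dt = 1232π cm²/s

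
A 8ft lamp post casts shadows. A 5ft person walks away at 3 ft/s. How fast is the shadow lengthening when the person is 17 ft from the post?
5 ft/s

By similar triangles: 8/(x+s) = 5/s
Solving: s = 5x/3
ds/dt = 5/3 · dx/dt = 5/3 · 3 = 5 ft/s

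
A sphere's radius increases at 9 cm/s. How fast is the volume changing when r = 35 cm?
44100π cm³/s

V = (4/3)πr³
dV/dt = dV/dr · dr/dt = 4πr² · 9
At r = 35: dV/dt = 44100π cm³/s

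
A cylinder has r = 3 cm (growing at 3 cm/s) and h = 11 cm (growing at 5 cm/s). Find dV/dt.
243π cm³/s

V = πr²h
dV/dt = 2πrh·dr/dt + πr²·dh/dt
= 2π(3)(11)(3) + π(3)²(5)
= 243π cm³/s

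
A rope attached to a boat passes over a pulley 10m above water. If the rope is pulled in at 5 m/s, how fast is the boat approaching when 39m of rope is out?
195√29/203 ≈ 5.173 m/s

rope² = x² + 10²
x = √(39² - 10²) = 7√29
dx/dt = (rope/x) · d(rope)/dt = (39/(7√29)) · (-5) = -195√29/203 m/s
The boat approaches at 195√29/203 ≈ 5.173 m/s.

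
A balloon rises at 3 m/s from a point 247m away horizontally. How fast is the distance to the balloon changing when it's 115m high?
345√74234/74234 ≈ 1.266 m/s

z² = 247² + y²
z = √(247² + 115²) = √74234
dz/dt = y/z · dy/dt = 115/√74234 · 3 = 345√74234/74234 ≈ 1.266 m/s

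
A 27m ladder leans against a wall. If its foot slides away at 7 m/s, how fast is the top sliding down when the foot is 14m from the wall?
98√533/533 ≈ 4.245 m/s

x² + y² = 27²
2x·dx/dt + 2y·dy/dt = 0
dy/dt = -x/y · dx/dt = -14/√533 · 7 = -98√533/533 m/s
The top is descending at 98√533/533 ≈ 4.245 m/s.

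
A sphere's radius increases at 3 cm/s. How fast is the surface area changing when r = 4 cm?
96π cm²/s

S = 4πr²
dS/dt = dS/dr · dr/dt = 8πr · 3
At r = 4: dS/dt = 96π cm²/s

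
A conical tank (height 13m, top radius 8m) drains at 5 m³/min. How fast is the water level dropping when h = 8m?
845/(4096π) ≈ 0.06567 m/min

r/h = 8/13, so r = (8/13)h
V = (1/3)πr²h = (1/3)π((8/13)h)²h = (64/507)πh³
dV/dh = (64/169)πh²
dh/dt = (dV/dt)/(dV/dh) = -5/((64/169)π·8²) = -845/(4096π) m/min
The level is dropping at 845/(4096π) ≈ 0.06567 m/min.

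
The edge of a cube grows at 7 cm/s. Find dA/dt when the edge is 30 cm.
2520 cm²/s

A = 6s²
dA/dt = 12s · ds/dt = 12·30·7 = 2520 cm²/s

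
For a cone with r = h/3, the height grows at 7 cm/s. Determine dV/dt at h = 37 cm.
9583π/9 cm³/s

V = (1/3)π(h/3)²h = πh³/27
dV/dt = πh²/9 · 7
At h = 37: dV/dt = 9583π/9 cm³/s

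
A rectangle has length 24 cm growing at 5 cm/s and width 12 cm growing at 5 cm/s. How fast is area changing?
180 cm²/s

A = lw
dA/dt = w·dl/dt + l·dw/dt = 12·5 + 24·5 = 180 cm²/s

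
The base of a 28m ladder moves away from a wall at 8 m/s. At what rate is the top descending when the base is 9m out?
72√703/703 ≈ 2.716 m/s

x² + y² = 28²
2x·dx/dt + 2y·dy/dt = 0
dy/dt = -x/y · dx/dt = -9/√703 · 8 = -72√703/703 m/s
The top is descending at 72√703/703 ≈ 2.716 m/s.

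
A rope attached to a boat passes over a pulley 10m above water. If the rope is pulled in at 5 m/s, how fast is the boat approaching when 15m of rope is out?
3√5 ≈ 6.708 m/s

rope² = x² + 10²
x = √(15² - 10²) = 5√5
dx/dt = (rope/x) · d(rope)/dt = (15/(5√5)) · (-5) = -3√5 m/s
The boat approaches at 3√5 ≈ 6.708 m/s.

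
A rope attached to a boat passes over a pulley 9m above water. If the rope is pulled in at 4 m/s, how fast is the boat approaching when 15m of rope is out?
5 m/s

rope² = x² + 9²
x = √(15² - 9²) = 12
dx/dt = (rope/x) · d(rope)/dt = (15/12) · (-4) = -5 m/s
The boat approaches at 5 m/s.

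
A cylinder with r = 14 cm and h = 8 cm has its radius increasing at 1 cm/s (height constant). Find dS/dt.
72π cm²/s

S = 2πrh + 2πr² (lateral + bases)
dS/dt = (2πh + 4πr)·dr/dt = (2π·8 + 4π·14)·1
= 72π cm²/s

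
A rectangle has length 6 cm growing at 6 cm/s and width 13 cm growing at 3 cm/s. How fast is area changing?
96 cm²/s

A = lw
dA/dt = w·dl/dt + l·dw/dt = 13·6 + 6·3 = 96 cm²/s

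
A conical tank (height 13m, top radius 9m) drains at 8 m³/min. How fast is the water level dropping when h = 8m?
169/(648π) ≈ 0.08302 m/min

r/h = 9/13, so r = (9/13)h
V = (1/3)πr²h = (1/3)π((9/13)h)²h = (27/169)πh³
dV/dh = (81/169)πh²
dh/dt = (dV/dt)/(dV/dh) = -8/((81/169)π·8²) = -169/(648π) m/min
The level is dropping at 169/(648π) ≈ 0.08302 m/min.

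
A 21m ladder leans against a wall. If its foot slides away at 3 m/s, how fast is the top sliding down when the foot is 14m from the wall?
6√5/5 ≈ 2.683 m/s

x² + y² = 21²
2x·dx/dt + 2y·dy/dt = 0
dy/dt = -x/y · dx/dt = -14/(7√5) · 3 = -6√5/5 m/s
The top is descending at 6√5/5 ≈ 2.683 m/s.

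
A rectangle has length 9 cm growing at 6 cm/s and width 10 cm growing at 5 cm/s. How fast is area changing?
105 cm²/s

A = lw
dA/dt = w·dl/dt + l·dw/dt = 10·6 + 9·5 = 105 cm²/s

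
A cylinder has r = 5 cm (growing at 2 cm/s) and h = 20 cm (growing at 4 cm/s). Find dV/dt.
500π cm³/s

V = πr²h
dV/dt = 2πrh·dr/dt + πr²·dh/dt
= 2π(5)(20)(2) + π(5)²(4)
= 500π cm³/s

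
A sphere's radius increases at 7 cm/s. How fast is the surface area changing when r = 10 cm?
560π cm²/s

S = 4πr²
dS/dt = dS/dr · dr/dt = 8πr · 7
At r = 10: dS/dt = 560π cm²/s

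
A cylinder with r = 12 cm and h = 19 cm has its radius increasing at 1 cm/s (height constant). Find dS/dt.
86π cm²/s

S = 2πrh + 2πr² (lateral + bases)
dS/dt = (2πh + 4πr)·dr/dt = (2π·19 + 4π·12)·1
= 86π cm²/s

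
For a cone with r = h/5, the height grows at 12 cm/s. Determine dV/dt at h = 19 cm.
4332π/25 cm³/s

V = (1/3)π(h/5)²h = πh³/75
dV/dt = πh²/25 · 12
At h = 19: dV/dt = 4332π/25 cm³/s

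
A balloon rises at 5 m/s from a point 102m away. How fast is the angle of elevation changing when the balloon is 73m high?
0.032416 rad/s

tan(θ) = y/102
sec²(θ) · dθ/dt = (1/102) · dy/dt
dθ/dt = cos²(θ)/102 · 5 = 102/(102² + 73²) · 5
dθ/dt = 0.032416 rad/s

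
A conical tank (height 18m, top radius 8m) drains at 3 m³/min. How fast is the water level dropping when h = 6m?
27/(64π) ≈ 0.1343 m/min

r/h = 8/18, so r = (4/9)h
V = (1/3)πr²h = (1/3)π((4/9)h)²h = (16/243)πh³
dV/dh = (16/81)πh²
dh/dt = (dV/dt)/(dV/dh) = -3/((16/81)π·6²) = -27/(64π) m/min
The level is dropping at 27/(64π) ≈ 0.1343 m/min.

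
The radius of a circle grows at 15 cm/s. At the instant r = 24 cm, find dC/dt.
30π cm/s

C = 2πr
dC/dt = 2π · dr/dt = 2π · 15 = 30π cm/s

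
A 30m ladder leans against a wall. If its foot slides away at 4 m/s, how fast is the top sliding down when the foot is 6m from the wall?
√6/3 ≈ 0.8165 m/s

x² + y² = 30²
2x·dx/dt + 2y·dy/dt = 0
dy/dt = -x/y · dx/dt = -6/(12√6) · 4 = -√6/3 m/s
The top is descending at √6/3 ≈ 0.8165 m/s.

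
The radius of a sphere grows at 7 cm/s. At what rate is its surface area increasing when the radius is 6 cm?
336π cm²/s

S = 4πr²
dS/dt = dS/dr · dr/dt = 8πr · 7
At r = 6: dS/dt = 336π cm²/s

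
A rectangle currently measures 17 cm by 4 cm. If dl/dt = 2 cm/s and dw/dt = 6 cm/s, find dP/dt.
16 cm/s

P = 2(l + w)
dP/dt = 2(dl/dt + dw/dt) = 2(2 + 6) = 16 cm/s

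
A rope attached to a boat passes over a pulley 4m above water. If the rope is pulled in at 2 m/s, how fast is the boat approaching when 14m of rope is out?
14√5/15 ≈ 2.087 m/s

rope² = x² + 4²
x = √(14² - 4²) = 6√5
dx/dt = (rope/x) · d(rope)/dt = (14/(6√5)) · (-2) = -14√5/15 m/s
The boat approaches at 14√5/15 ≈ 2.087 m/s.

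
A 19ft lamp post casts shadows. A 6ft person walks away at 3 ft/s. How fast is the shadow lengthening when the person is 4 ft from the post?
18/13 ft/s

By similar triangles: 19/(x+s) = 6/s
Solving: s = 6x/13
ds/dt = 6/13 · dx/dt = 6/13 · 3 = 18/13 ft/s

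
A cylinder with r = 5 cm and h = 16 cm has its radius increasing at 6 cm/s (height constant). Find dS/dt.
312π cm²/s

S = 2πrh + 2πr² (lateral + bases)
dS/dt = (2πh + 4πr)·dr/dt = (2π·16 + 4π·5)·6
= 312π cm²/s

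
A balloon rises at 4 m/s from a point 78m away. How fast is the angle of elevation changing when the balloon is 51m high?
0.035924 rad/s

tan(θ) = y/78
sec²(θ) · dθ/dt = (1/78) · dy/dt
dθ/dt = cos²(θ)/78 · 4 = 78/(78² + 51²) · 4
dθ/dt = 0.035924 rad/s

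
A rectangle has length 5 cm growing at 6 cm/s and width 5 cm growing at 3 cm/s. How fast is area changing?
45 cm²/s

A = lw
dA/dt = w·dl/dt + l·dw/dt = 5·6 + 5·3 = 45 cm²/s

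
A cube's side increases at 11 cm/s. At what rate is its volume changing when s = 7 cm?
1617 cm³/s

V = s³
dV/dt = 3s² · ds/dt = 3·7²·11 = 1617 cm³/s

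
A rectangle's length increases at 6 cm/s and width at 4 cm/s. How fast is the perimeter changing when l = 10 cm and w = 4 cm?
20 cm/s

P = 2(l + w)
dP/dt = 2(dl/dt + dw/dt) = 2(6 + 4) = 20 cm/s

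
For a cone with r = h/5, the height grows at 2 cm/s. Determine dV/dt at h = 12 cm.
288π/25 cm³/s

V = (1/3)π(h/5)²h = πh³/75
dV/dt = πh²/25 · 2
At h = 12: dV/dt = 288π/25 cm³/s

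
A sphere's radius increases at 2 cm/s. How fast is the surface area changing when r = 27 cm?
432π cm²/s

S = 4πr²
dS/dt = dS/dr · dr/dt = 8πr · 2
At r = 27: dS/dt = 432π cm²/s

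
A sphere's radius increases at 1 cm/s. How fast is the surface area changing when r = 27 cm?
216π cm²/s

S = 4πr²
dS/dt = dS/dr · dr/dt = 8πr · 1
At r = 27: dS/dt = 216π cm²/s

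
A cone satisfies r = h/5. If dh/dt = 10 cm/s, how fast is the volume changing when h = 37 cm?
2738π/5 cm³/s

V = (1/3)π(h/5)²h = πh³/75
dV/dt = πh²/25 · 10
At h = 37: dV/dt = 2738π/5 cm³/s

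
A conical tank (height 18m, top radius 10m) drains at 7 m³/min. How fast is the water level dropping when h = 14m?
81/(700π) ≈ 0.03683 m/min

r/h = 10/18, so r = (5/9)h
V = (1/3)πr²h = (1/3)π((5/9)h)²h = (25/243)πh³
dV/dh = (25/81)πh²
dh/dt = (dV/dt)/(dV/dh) = -7/((25/81)π·14²) = -81/(700π) m/min
The level is dropping at 81/(700π) ≈ 0.03683 m/min.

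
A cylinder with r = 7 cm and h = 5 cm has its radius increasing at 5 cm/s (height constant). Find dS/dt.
190π cm²/s

S = 2πrh + 2πr² (lateral + bases)
dS/dt = (2πh + 4πr)·dr/dt = (2π·5 + 4π·7)·5
= 190π cm²/s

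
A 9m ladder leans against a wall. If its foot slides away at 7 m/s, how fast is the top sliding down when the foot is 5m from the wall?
5√14/4 ≈ 4.677 m/s

x² + y² = 9²
2x·dx/dt + 2y·dy/dt = 0
dy/dt = -x/y · dx/dt = -5/(2√14) · 7 = -5√14/4 m/s
The top is descending at 5√14/4 ≈ 4.677 m/s.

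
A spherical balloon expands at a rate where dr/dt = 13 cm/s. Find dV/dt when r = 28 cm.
40768π cm³/s

V = (4/3)πr³
dV/dt = dV/dr · dr/dt = 4πr² · 13
At r = 28: dV/dt = 40768π cm³/s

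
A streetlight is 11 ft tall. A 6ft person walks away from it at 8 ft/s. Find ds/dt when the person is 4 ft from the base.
48/5 ft/s

By similar triangles: 11/(x+s) = 6/s
Solving: s = 6x/5
ds/dt = 6/5 · dx/dt = 6/5 · 8 = 48/5 ft/s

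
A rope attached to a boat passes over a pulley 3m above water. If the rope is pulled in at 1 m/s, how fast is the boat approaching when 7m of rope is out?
7√10/20 ≈ 1.107 m/s

rope² = x² + 3²
x = √(7² - 3²) = 2√10
dx/dt = (rope/x) · d(rope)/dt = (7/(2√10)) · (-1) = -7√10/20 m/s
The boat approaches at 7√10/20 ≈ 1.107 m/s.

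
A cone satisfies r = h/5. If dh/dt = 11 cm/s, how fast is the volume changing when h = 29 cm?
9251π/25 cm³/s

V = (1/3)π(h/5)²h = πh³/75
dV/dt = πh²/25 · 11
At h = 29: dV/dt = 9251π/25 cm³/s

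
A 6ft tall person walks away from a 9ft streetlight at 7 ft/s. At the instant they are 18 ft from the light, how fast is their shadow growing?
14 ft/s

By similar triangles: 9/(x+s) = 6/s
Solving: s = 6x/3
ds/dt = 6/3 · dx/dt = 2 · 7 = 14 ft/s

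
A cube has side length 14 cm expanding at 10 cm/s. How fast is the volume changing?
5880 cm³/s

V = s³
dV/dt = 3s² · ds/dt = 3·14²·10 = 5880 cm³/s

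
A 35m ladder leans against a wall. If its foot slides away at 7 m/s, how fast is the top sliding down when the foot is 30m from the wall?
42√13/13 ≈ 11.65 m/s

x² + y² = 35²
2x·dx/dt + 2y·dy/dt = 0
dy/dt = -x/y · dx/dt = -30/(5√13) · 7 = -42√13/13 m/s
The top is descending at 42√13/13 ≈ 11.65 m/s.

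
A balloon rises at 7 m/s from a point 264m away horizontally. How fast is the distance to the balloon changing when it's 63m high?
147√8185/8185 ≈ 1.625 m/s

z² = 264² + y²
z = √(264² + 63²) = 3√8185
dz/dt = y/z · dy/dt = 63/(3√8185) · 7 = 147√8185/8185 ≈ 1.625 m/s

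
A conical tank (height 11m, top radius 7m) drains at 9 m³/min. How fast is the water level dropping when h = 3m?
121/(49π) ≈ 0.786 m/min

r/h = 7/11, so r = (7/11)h
V = (1/3)πr²h = (1/3)π((7/11)h)²h = (49/363)πh³
dV/dh = (49/121)πh²
dh/dt = (dV/dt)/(dV/dh) = -9/((49/121)π·3²) = -121/(49π) m/min
The level is dropping at 121/(49π) ≈ 0.786 m/min.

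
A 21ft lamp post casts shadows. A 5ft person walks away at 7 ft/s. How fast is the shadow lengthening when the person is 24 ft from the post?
35/16 ft/s

By similar triangles: 21/(x+s) = 5/s
Solving: s = 5x/16
ds/dt = 5/16 · dx/dt = 5/16 · 7 = 35/16 ft/s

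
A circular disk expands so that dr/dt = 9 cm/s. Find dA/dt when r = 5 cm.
90π cm²/s

A = πr²
dA/dt = 2πr · dr/dt = 2π(5)(9) = 90π cm²/s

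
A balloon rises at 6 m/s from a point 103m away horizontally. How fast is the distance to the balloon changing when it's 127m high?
381√26738/13369 ≈ 4.66 m/s

z² = 103² + y²
z = √(103² + 127²) = √26738
dz/dt = y/z · dy/dt = 127/√26738 · 6 = 381√26738/13369 ≈ 4.66 m/s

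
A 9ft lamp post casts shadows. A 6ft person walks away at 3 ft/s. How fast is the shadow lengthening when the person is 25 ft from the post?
6 ft/s

By similar triangles: 9/(x+s) = 6/s
Solving: s = 6x/3
ds/dt = 6/3 · dx/dt = 2 · 3 = 6 ft/s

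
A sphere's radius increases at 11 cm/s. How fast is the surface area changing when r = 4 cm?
352π cm²/s

S = 4πr²
dS/dt = dS/dr · dr/dt = 8πr · 11
At r = 4: dS/dt = 352π cm²/s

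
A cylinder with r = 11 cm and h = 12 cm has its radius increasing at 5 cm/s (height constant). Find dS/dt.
340π cm²/s

S = 2πrh + 2πr² (lateral + bases)
dS/dt = (2πh + 4πr)·dr/dt = (2π·12 + 4π·11)·5
= 340π cm²/s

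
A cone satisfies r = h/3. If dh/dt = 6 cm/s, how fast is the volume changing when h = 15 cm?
150π cm³/s

V = (1/3)π(h/3)²h = πh³/27
dV/dt = πh²/9 · 6
At h = 15: dV/dt = 150π cm³/s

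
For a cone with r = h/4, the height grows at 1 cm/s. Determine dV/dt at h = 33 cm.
1089π/16 cm³/s

V = (1/3)π(h/4)²h = πh³/48
dV/dt = πh²/16 · 1
At h = 33: dV/dt = 1089π/16 cm³/s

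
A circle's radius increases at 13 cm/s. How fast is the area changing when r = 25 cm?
650π cm²/s

A = πr²
dA/dt = 2πr · dr/dt = 2π(25)(13) = 650π cm²/s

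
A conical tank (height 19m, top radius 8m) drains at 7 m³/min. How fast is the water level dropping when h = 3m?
2527/(576π) ≈ 1.396 m/min

r/h = 8/19, so r = (8/19)h
V = (1/3)πr²h = (1/3)π((8/19)h)²h = (64/1083)πh³
dV/dh = (64/361)πh²
dh/dt = (dV/dt)/(dV/dh) = -7/((64/361)π·3²) = -2527/(576π) m/min
The level is dropping at 2527/(576π) ≈ 1.396 m/min.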